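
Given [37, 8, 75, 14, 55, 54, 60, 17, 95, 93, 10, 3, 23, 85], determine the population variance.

1025.7806

Step 1: Compute the mean: (37 + 8 + 75 + 14 + 55 + 54 + 60 + 17 + 95 + 93 + 10 + 3 + 23 + 85) / 14 = 44.9286
Step 2: Compute squared deviations from the mean:
  (37 - 44.9286)^2 = 62.8622
  (8 - 44.9286)^2 = 1363.7194
  (75 - 44.9286)^2 = 904.2908
  (14 - 44.9286)^2 = 956.5765
  (55 - 44.9286)^2 = 101.4337
  (54 - 44.9286)^2 = 82.2908
  (60 - 44.9286)^2 = 227.148
  (17 - 44.9286)^2 = 780.0051
  (95 - 44.9286)^2 = 2507.148
  (93 - 44.9286)^2 = 2310.8622
  (10 - 44.9286)^2 = 1220.0051
  (3 - 44.9286)^2 = 1758.0051
  (23 - 44.9286)^2 = 480.8622
  (85 - 44.9286)^2 = 1605.7194
Step 3: Sum of squared deviations = 14360.9286
Step 4: Population variance = 14360.9286 / 14 = 1025.7806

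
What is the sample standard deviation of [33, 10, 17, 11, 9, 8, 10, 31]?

10.1761

Step 1: Compute the mean: 16.125
Step 2: Sum of squared deviations from the mean: 724.875
Step 3: Sample variance = 724.875 / 7 = 103.5536
Step 4: Standard deviation = sqrt(103.5536) = 10.1761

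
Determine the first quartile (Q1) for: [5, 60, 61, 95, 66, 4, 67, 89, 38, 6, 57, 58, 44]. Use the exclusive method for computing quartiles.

22

Step 1: Sort the data: [4, 5, 6, 38, 44, 57, 58, 60, 61, 66, 67, 89, 95]
Step 2: n = 13
Step 3: Using the exclusive quartile method:
  Q1 = 22
  Q2 (median) = 58
  Q3 = 66.5
  IQR = Q3 - Q1 = 66.5 - 22 = 44.5
Step 4: Q1 = 22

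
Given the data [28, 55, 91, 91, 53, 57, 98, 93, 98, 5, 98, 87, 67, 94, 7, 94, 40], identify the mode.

98

Step 1: Count the frequency of each value:
  5: appears 1 time(s)
  7: appears 1 time(s)
  28: appears 1 time(s)
  40: appears 1 time(s)
  53: appears 1 time(s)
  55: appears 1 time(s)
  57: appears 1 time(s)
  67: appears 1 time(s)
  87: appears 1 time(s)
  91: appears 2 time(s)
  93: appears 1 time(s)
  94: appears 2 time(s)
  98: appears 3 time(s)
Step 2: The value 98 appears most frequently (3 times).
Step 3: Mode = 98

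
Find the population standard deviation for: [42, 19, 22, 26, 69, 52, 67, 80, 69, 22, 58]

21.523

Step 1: Compute the mean: 47.8182
Step 2: Sum of squared deviations from the mean: 5095.6364
Step 3: Population variance = 5095.6364 / 11 = 463.2397
Step 4: Standard deviation = sqrt(463.2397) = 21.523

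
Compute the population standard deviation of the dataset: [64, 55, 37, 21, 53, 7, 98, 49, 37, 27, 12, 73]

25.3162

Step 1: Compute the mean: 44.4167
Step 2: Sum of squared deviations from the mean: 7690.9167
Step 3: Population variance = 7690.9167 / 12 = 640.9097
Step 4: Standard deviation = sqrt(640.9097) = 25.3162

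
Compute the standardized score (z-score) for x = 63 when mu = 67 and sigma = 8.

-0.5

Step 1: Recall the z-score formula: z = (x - mu) / sigma
Step 2: Substitute values: z = (63 - 67) / 8
Step 3: z = -4 / 8 = -0.5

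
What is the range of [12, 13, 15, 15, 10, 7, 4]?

11

Step 1: Identify the maximum value: max = 15
Step 2: Identify the minimum value: min = 4
Step 3: Range = max - min = 15 - 4 = 11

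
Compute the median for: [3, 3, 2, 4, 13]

3

Step 1: Sort the data in ascending order: [2, 3, 3, 4, 13]
Step 2: The number of values is n = 5.
Step 3: Since n is odd, the median is the middle value at position 3: 3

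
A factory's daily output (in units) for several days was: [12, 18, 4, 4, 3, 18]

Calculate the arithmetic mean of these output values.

9.8333

Step 1: Sum all values: 12 + 18 + 4 + 4 + 3 + 18 = 59
Step 2: Count the number of values: n = 6
Step 3: Mean = sum / n = 59 / 6 = 9.8333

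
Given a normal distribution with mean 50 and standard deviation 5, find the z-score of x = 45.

-1

Step 1: Recall the z-score formula: z = (x - mu) / sigma
Step 2: Substitute values: z = (45 - 50) / 5
Step 3: z = -5 / 5 = -1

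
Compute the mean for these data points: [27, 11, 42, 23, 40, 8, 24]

25

Step 1: Sum all values: 27 + 11 + 42 + 23 + 40 + 8 + 24 = 175
Step 2: Count the number of values: n = 7
Step 3: Mean = sum / n = 175 / 7 = 25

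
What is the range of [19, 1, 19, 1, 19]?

18

Step 1: Identify the maximum value: max = 19
Step 2: Identify the minimum value: min = 1
Step 3: Range = max - min = 19 - 1 = 18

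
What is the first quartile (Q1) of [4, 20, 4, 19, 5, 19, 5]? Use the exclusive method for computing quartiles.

4

Step 1: Sort the data: [4, 4, 5, 5, 19, 19, 20]
Step 2: n = 7
Step 3: Using the exclusive quartile method:
  Q1 = 4
  Q2 (median) = 5
  Q3 = 19
  IQR = Q3 - Q1 = 19 - 4 = 15
Step 4: Q1 = 4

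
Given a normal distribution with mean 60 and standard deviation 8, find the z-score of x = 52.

-1

Step 1: Recall the z-score formula: z = (x - mu) / sigma
Step 2: Substitute values: z = (52 - 60) / 8
Step 3: z = -8 / 8 = -1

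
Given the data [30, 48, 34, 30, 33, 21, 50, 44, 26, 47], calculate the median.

33.5

Step 1: Sort the data in ascending order: [21, 26, 30, 30, 33, 34, 44, 47, 48, 50]
Step 2: The number of values is n = 10.
Step 3: Since n is even, the median is the average of positions 5 and 6:
  Median = (33 + 34) / 2 = 33.5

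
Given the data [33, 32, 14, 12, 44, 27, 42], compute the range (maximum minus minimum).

32

Step 1: Identify the maximum value: max = 44
Step 2: Identify the minimum value: min = 12
Step 3: Range = max - min = 44 - 12 = 32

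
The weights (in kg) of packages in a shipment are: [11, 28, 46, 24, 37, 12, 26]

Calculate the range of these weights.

35

Step 1: Identify the maximum value: max = 46
Step 2: Identify the minimum value: min = 11
Step 3: Range = max - min = 46 - 11 = 35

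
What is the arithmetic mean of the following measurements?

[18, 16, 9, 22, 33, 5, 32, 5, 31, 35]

20.6

Step 1: Sum all values: 18 + 16 + 9 + 22 + 33 + 5 + 32 + 5 + 31 + 35 = 206
Step 2: Count the number of values: n = 10
Step 3: Mean = sum / n = 206 / 10 = 20.6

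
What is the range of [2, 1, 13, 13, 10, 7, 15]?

14

Step 1: Identify the maximum value: max = 15
Step 2: Identify the minimum value: min = 1
Step 3: Range = max - min = 15 - 1 = 14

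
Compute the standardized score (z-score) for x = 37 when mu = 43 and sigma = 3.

-2

Step 1: Recall the z-score formula: z = (x - mu) / sigma
Step 2: Substitute values: z = (37 - 43) / 3
Step 3: z = -6 / 3 = -2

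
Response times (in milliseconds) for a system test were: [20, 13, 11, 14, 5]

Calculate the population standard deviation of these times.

4.8415

Step 1: Compute the mean: 12.6
Step 2: Sum of squared deviations from the mean: 117.2
Step 3: Population variance = 117.2 / 5 = 23.44
Step 4: Standard deviation = sqrt(23.44) = 4.8415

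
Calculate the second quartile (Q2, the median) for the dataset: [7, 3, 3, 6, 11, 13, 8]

7

Step 1: Sort the data: [3, 3, 6, 7, 8, 11, 13]
Step 2: n = 7
Step 3: Q2 is the median. Since n is odd, it is the middle value at position 4: 7
Step 4: Q2 = 7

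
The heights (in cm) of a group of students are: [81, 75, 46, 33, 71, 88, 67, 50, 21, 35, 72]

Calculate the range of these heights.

67

Step 1: Identify the maximum value: max = 88
Step 2: Identify the minimum value: min = 21
Step 3: Range = max - min = 88 - 21 = 67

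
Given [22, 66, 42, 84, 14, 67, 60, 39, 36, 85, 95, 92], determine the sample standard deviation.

27.6488

Step 1: Compute the mean: 58.5
Step 2: Sum of squared deviations from the mean: 8409
Step 3: Sample variance = 8409 / 11 = 764.4545
Step 4: Standard deviation = sqrt(764.4545) = 27.6488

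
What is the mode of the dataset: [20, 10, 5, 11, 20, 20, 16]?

20

Step 1: Count the frequency of each value:
  5: appears 1 time(s)
  10: appears 1 time(s)
  11: appears 1 time(s)
  16: appears 1 time(s)
  20: appears 3 time(s)
Step 2: The value 20 appears most frequently (3 times).
Step 3: Mode = 20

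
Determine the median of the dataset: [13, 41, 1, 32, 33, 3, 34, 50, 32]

32

Step 1: Sort the data in ascending order: [1, 3, 13, 32, 32, 33, 34, 41, 50]
Step 2: The number of values is n = 9.
Step 3: Since n is odd, the median is the middle value at position 5: 32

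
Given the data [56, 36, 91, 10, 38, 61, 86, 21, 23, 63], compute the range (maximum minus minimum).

81

Step 1: Identify the maximum value: max = 91
Step 2: Identify the minimum value: min = 10
Step 3: Range = max - min = 91 - 10 = 81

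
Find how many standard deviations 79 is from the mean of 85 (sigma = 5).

-1.2

Step 1: Recall the z-score formula: z = (x - mu) / sigma
Step 2: Substitute values: z = (79 - 85) / 5
Step 3: z = -6 / 5 = -1.2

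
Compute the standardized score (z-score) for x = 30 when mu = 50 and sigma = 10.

-2

Step 1: Recall the z-score formula: z = (x - mu) / sigma
Step 2: Substitute values: z = (30 - 50) / 10
Step 3: z = -20 / 10 = -2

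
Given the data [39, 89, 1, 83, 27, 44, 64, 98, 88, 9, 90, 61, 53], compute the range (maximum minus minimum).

97

Step 1: Identify the maximum value: max = 98
Step 2: Identify the minimum value: min = 1
Step 3: Range = max - min = 98 - 1 = 97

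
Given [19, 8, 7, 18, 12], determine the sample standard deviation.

5.5408

Step 1: Compute the mean: 12.8
Step 2: Sum of squared deviations from the mean: 122.8
Step 3: Sample variance = 122.8 / 4 = 30.7
Step 4: Standard deviation = sqrt(30.7) = 5.5408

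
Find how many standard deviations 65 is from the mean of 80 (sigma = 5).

-3

Step 1: Recall the z-score formula: z = (x - mu) / sigma
Step 2: Substitute values: z = (65 - 80) / 5
Step 3: z = -15 / 5 = -3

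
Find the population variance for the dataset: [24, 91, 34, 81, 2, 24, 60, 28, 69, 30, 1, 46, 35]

718.3905

Step 1: Compute the mean: (24 + 91 + 34 + 81 + 2 + 24 + 60 + 28 + 69 + 30 + 1 + 46 + 35) / 13 = 40.3846
Step 2: Compute squared deviations from the mean:
  (24 - 40.3846)^2 = 268.4556
  (91 - 40.3846)^2 = 2561.9172
  (34 - 40.3846)^2 = 40.7633
  (81 - 40.3846)^2 = 1649.6095
  (2 - 40.3846)^2 = 1473.3787
  (24 - 40.3846)^2 = 268.4556
  (60 - 40.3846)^2 = 384.7633
  (28 - 40.3846)^2 = 153.3787
  (69 - 40.3846)^2 = 818.8402
  (30 - 40.3846)^2 = 107.8402
  (1 - 40.3846)^2 = 1551.1479
  (46 - 40.3846)^2 = 31.5325
  (35 - 40.3846)^2 = 28.9941
Step 3: Sum of squared deviations = 9339.0769
Step 4: Population variance = 9339.0769 / 13 = 718.3905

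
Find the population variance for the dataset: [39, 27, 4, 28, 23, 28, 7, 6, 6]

149.7778

Step 1: Compute the mean: (39 + 27 + 4 + 28 + 23 + 28 + 7 + 6 + 6) / 9 = 18.6667
Step 2: Compute squared deviations from the mean:
  (39 - 18.6667)^2 = 413.4444
  (27 - 18.6667)^2 = 69.4444
  (4 - 18.6667)^2 = 215.1111
  (28 - 18.6667)^2 = 87.1111
  (23 - 18.6667)^2 = 18.7778
  (28 - 18.6667)^2 = 87.1111
  (7 - 18.6667)^2 = 136.1111
  (6 - 18.6667)^2 = 160.4444
  (6 - 18.6667)^2 = 160.4444
Step 3: Sum of squared deviations = 1348
Step 4: Population variance = 1348 / 9 = 149.7778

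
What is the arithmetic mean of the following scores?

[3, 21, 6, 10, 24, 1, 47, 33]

18.125

Step 1: Sum all values: 3 + 21 + 6 + 10 + 24 + 1 + 47 + 33 = 145
Step 2: Count the number of values: n = 8
Step 3: Mean = sum / n = 145 / 8 = 18.125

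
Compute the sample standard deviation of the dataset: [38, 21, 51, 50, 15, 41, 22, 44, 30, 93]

22.2573

Step 1: Compute the mean: 40.5
Step 2: Sum of squared deviations from the mean: 4458.5
Step 3: Sample variance = 4458.5 / 9 = 495.3889
Step 4: Standard deviation = sqrt(495.3889) = 22.2573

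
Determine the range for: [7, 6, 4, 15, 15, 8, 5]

11

Step 1: Identify the maximum value: max = 15
Step 2: Identify the minimum value: min = 4
Step 3: Range = max - min = 15 - 4 = 11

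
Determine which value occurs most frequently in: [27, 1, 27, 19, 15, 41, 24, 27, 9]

27

Step 1: Count the frequency of each value:
  1: appears 1 time(s)
  9: appears 1 time(s)
  15: appears 1 time(s)
  19: appears 1 time(s)
  24: appears 1 time(s)
  27: appears 3 time(s)
  41: appears 1 time(s)
Step 2: The value 27 appears most frequently (3 times).
Step 3: Mode = 27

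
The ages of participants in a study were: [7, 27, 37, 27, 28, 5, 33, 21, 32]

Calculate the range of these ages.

32

Step 1: Identify the maximum value: max = 37
Step 2: Identify the minimum value: min = 5
Step 3: Range = max - min = 37 - 5 = 32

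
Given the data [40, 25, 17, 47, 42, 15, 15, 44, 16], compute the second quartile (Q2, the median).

25

Step 1: Sort the data: [15, 15, 16, 17, 25, 40, 42, 44, 47]
Step 2: n = 9
Step 3: Q2 is the median. Since n is odd, it is the middle value at position 5: 25
Step 4: Q2 = 25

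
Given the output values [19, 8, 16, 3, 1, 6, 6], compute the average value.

8.4286

Step 1: Sum all values: 19 + 8 + 16 + 3 + 1 + 6 + 6 = 59
Step 2: Count the number of values: n = 7
Step 3: Mean = sum / n = 59 / 7 = 8.4286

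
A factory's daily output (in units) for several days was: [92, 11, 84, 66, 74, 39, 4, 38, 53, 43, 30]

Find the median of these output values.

43

Step 1: Sort the data in ascending order: [4, 11, 30, 38, 39, 43, 53, 66, 74, 84, 92]
Step 2: The number of values is n = 11.
Step 3: Since n is odd, the median is the middle value at position 6: 43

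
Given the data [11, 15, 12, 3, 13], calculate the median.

12

Step 1: Sort the data in ascending order: [3, 11, 12, 13, 15]
Step 2: The number of values is n = 5.
Step 3: Since n is odd, the median is the middle value at position 3: 12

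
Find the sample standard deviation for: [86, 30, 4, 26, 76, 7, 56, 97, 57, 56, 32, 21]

30.4253

Step 1: Compute the mean: 45.6667
Step 2: Sum of squared deviations from the mean: 10182.6667
Step 3: Sample variance = 10182.6667 / 11 = 925.697
Step 4: Standard deviation = sqrt(925.697) = 30.4253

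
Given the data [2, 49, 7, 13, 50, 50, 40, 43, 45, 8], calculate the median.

41.5

Step 1: Sort the data in ascending order: [2, 7, 8, 13, 40, 43, 45, 49, 50, 50]
Step 2: The number of values is n = 10.
Step 3: Since n is even, the median is the average of positions 5 and 6:
  Median = (40 + 43) / 2 = 41.5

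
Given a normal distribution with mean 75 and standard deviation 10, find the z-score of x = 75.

0

Step 1: Recall the z-score formula: z = (x - mu) / sigma
Step 2: Substitute values: z = (75 - 75) / 10
Step 3: z = 0 / 10 = 0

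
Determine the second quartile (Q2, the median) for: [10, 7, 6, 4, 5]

6

Step 1: Sort the data: [4, 5, 6, 7, 10]
Step 2: n = 5
Step 3: Q2 is the median. Since n is odd, it is the middle value at position 3: 6
Step 4: Q2 = 6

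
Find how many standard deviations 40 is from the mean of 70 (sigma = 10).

-3

Step 1: Recall the z-score formula: z = (x - mu) / sigma
Step 2: Substitute values: z = (40 - 70) / 10
Step 3: z = -30 / 10 = -3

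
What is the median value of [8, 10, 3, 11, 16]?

10

Step 1: Sort the data in ascending order: [3, 8, 10, 11, 16]
Step 2: The number of values is n = 5.
Step 3: Since n is odd, the median is the middle value at position 3: 10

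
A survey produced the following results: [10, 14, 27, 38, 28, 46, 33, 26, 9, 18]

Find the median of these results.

26.5

Step 1: Sort the data in ascending order: [9, 10, 14, 18, 26, 27, 28, 33, 38, 46]
Step 2: The number of values is n = 10.
Step 3: Since n is even, the median is the average of positions 5 and 6:
  Median = (26 + 27) / 2 = 26.5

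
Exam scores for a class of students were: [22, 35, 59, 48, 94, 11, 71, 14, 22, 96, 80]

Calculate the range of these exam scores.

85

Step 1: Identify the maximum value: max = 96
Step 2: Identify the minimum value: min = 11
Step 3: Range = max - min = 96 - 11 = 85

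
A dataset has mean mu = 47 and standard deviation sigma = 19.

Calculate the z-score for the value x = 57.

0.5263

Step 1: Recall the z-score formula: z = (x - mu) / sigma
Step 2: Substitute values: z = (57 - 47) / 19
Step 3: z = 10 / 19 = 0.5263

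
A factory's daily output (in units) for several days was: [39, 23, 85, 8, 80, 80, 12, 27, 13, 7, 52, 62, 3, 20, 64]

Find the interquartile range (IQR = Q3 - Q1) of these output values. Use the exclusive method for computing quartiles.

52

Step 1: Sort the data: [3, 7, 8, 12, 13, 20, 23, 27, 39, 52, 62, 64, 80, 80, 85]
Step 2: n = 15
Step 3: Using the exclusive quartile method:
  Q1 = 12
  Q2 (median) = 27
  Q3 = 64
  IQR = Q3 - Q1 = 64 - 12 = 52
Step 4: IQR = 52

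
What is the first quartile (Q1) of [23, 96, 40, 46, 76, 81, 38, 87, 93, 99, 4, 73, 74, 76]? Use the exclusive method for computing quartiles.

39.5

Step 1: Sort the data: [4, 23, 38, 40, 46, 73, 74, 76, 76, 81, 87, 93, 96, 99]
Step 2: n = 14
Step 3: Using the exclusive quartile method:
  Q1 = 39.5
  Q2 (median) = 75
  Q3 = 88.5
  IQR = Q3 - Q1 = 88.5 - 39.5 = 49
Step 4: Q1 = 39.5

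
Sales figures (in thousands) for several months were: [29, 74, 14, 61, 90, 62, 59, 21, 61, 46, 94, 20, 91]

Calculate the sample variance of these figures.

779.6026

Step 1: Compute the mean: (29 + 74 + 14 + 61 + 90 + 62 + 59 + 21 + 61 + 46 + 94 + 20 + 91) / 13 = 55.5385
Step 2: Compute squared deviations from the mean:
  (29 - 55.5385)^2 = 704.2899
  (74 - 55.5385)^2 = 340.8284
  (14 - 55.5385)^2 = 1725.4438
  (61 - 55.5385)^2 = 29.8284
  (90 - 55.5385)^2 = 1187.5976
  (62 - 55.5385)^2 = 41.7515
  (59 - 55.5385)^2 = 11.9822
  (21 - 55.5385)^2 = 1192.9053
  (61 - 55.5385)^2 = 29.8284
  (46 - 55.5385)^2 = 90.9822
  (94 - 55.5385)^2 = 1479.2899
  (20 - 55.5385)^2 = 1262.9822
  (91 - 55.5385)^2 = 1257.5207
Step 3: Sum of squared deviations = 9355.2308
Step 4: Sample variance = 9355.2308 / 12 = 779.6026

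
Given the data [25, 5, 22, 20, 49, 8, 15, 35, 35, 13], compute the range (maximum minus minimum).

44

Step 1: Identify the maximum value: max = 49
Step 2: Identify the minimum value: min = 5
Step 3: Range = max - min = 49 - 5 = 44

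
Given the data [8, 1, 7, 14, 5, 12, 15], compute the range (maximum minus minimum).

14

Step 1: Identify the maximum value: max = 15
Step 2: Identify the minimum value: min = 1
Step 3: Range = max - min = 15 - 1 = 14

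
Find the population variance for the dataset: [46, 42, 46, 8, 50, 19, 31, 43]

197.2344

Step 1: Compute the mean: (46 + 42 + 46 + 8 + 50 + 19 + 31 + 43) / 8 = 35.625
Step 2: Compute squared deviations from the mean:
  (46 - 35.625)^2 = 107.6406
  (42 - 35.625)^2 = 40.6406
  (46 - 35.625)^2 = 107.6406
  (8 - 35.625)^2 = 763.1406
  (50 - 35.625)^2 = 206.6406
  (19 - 35.625)^2 = 276.3906
  (31 - 35.625)^2 = 21.3906
  (43 - 35.625)^2 = 54.3906
Step 3: Sum of squared deviations = 1577.875
Step 4: Population variance = 1577.875 / 8 = 197.2344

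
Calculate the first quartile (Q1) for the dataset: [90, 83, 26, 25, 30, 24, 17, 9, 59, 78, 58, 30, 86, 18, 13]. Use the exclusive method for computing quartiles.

18

Step 1: Sort the data: [9, 13, 17, 18, 24, 25, 26, 30, 30, 58, 59, 78, 83, 86, 90]
Step 2: n = 15
Step 3: Using the exclusive quartile method:
  Q1 = 18
  Q2 (median) = 30
  Q3 = 78
  IQR = Q3 - Q1 = 78 - 18 = 60
Step 4: Q1 = 18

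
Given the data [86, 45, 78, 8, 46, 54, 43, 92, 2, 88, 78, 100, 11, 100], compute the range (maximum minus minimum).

98

Step 1: Identify the maximum value: max = 100
Step 2: Identify the minimum value: min = 2
Step 3: Range = max - min = 100 - 2 = 98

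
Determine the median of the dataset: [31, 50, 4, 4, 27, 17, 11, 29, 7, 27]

22

Step 1: Sort the data in ascending order: [4, 4, 7, 11, 17, 27, 27, 29, 31, 50]
Step 2: The number of values is n = 10.
Step 3: Since n is even, the median is the average of positions 5 and 6:
  Median = (17 + 27) / 2 = 22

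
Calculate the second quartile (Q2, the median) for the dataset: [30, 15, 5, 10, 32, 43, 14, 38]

22.5

Step 1: Sort the data: [5, 10, 14, 15, 30, 32, 38, 43]
Step 2: n = 8
Step 3: Q2 is the median. Since n is even, it is the average of the values at positions 4 and 5:
  Q2 = (15 + 30) / 2 = 22.5
Step 4: Q2 = 22.5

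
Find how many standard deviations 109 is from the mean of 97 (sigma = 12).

1

Step 1: Recall the z-score formula: z = (x - mu) / sigma
Step 2: Substitute values: z = (109 - 97) / 12
Step 3: z = 12 / 12 = 1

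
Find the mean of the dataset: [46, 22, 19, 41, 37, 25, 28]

31.1429

Step 1: Sum all values: 46 + 22 + 19 + 41 + 37 + 25 + 28 = 218
Step 2: Count the number of values: n = 7
Step 3: Mean = sum / n = 218 / 7 = 31.1429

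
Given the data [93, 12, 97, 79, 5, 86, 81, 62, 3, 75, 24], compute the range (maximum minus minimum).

94

Step 1: Identify the maximum value: max = 97
Step 2: Identify the minimum value: min = 3
Step 3: Range = max - min = 97 - 3 = 94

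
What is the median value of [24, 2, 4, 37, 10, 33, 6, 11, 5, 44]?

10.5

Step 1: Sort the data in ascending order: [2, 4, 5, 6, 10, 11, 24, 33, 37, 44]
Step 2: The number of values is n = 10.
Step 3: Since n is even, the median is the average of positions 5 and 6:
  Median = (10 + 11) / 2 = 10.5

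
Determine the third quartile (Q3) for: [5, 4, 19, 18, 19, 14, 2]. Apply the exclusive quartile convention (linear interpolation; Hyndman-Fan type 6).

19

Step 1: Sort the data: [2, 4, 5, 14, 18, 19, 19]
Step 2: n = 7
Step 3: Using the exclusive quartile method:
  Q1 = 4
  Q2 (median) = 14
  Q3 = 19
  IQR = Q3 - Q1 = 19 - 4 = 15
Step 4: Q3 = 19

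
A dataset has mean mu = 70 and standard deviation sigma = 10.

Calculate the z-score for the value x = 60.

-1

Step 1: Recall the z-score formula: z = (x - mu) / sigma
Step 2: Substitute values: z = (60 - 70) / 10
Step 3: z = -10 / 10 = -1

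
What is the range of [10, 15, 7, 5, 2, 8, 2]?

13

Step 1: Identify the maximum value: max = 15
Step 2: Identify the minimum value: min = 2
Step 3: Range = max - min = 15 - 2 = 13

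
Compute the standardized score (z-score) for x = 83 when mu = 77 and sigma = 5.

1.2

Step 1: Recall the z-score formula: z = (x - mu) / sigma
Step 2: Substitute values: z = (83 - 77) / 5
Step 3: z = 6 / 5 = 1.2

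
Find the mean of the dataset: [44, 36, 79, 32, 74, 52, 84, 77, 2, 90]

57

Step 1: Sum all values: 44 + 36 + 79 + 32 + 74 + 52 + 84 + 77 + 2 + 90 = 570
Step 2: Count the number of values: n = 10
Step 3: Mean = sum / n = 570 / 10 = 57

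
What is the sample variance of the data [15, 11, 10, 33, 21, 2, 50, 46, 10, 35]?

276.9

Step 1: Compute the mean: (15 + 11 + 10 + 33 + 21 + 2 + 50 + 46 + 10 + 35) / 10 = 23.3
Step 2: Compute squared deviations from the mean:
  (15 - 23.3)^2 = 68.89
  (11 - 23.3)^2 = 151.29
  (10 - 23.3)^2 = 176.89
  (33 - 23.3)^2 = 94.09
  (21 - 23.3)^2 = 5.29
  (2 - 23.3)^2 = 453.69
  (50 - 23.3)^2 = 712.89
  (46 - 23.3)^2 = 515.29
  (10 - 23.3)^2 = 176.89
  (35 - 23.3)^2 = 136.89
Step 3: Sum of squared deviations = 2492.1
Step 4: Sample variance = 2492.1 / 9 = 276.9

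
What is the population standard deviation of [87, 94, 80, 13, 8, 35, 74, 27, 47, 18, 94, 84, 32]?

31.5921

Step 1: Compute the mean: 53.3077
Step 2: Sum of squared deviations from the mean: 12974.7692
Step 3: Population variance = 12974.7692 / 13 = 998.0592
Step 4: Standard deviation = sqrt(998.0592) = 31.5921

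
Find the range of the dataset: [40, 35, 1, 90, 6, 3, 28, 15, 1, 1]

89

Step 1: Identify the maximum value: max = 90
Step 2: Identify the minimum value: min = 1
Step 3: Range = max - min = 90 - 1 = 89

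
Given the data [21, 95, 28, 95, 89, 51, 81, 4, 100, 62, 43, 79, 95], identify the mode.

95

Step 1: Count the frequency of each value:
  4: appears 1 time(s)
  21: appears 1 time(s)
  28: appears 1 time(s)
  43: appears 1 time(s)
  51: appears 1 time(s)
  62: appears 1 time(s)
  79: appears 1 time(s)
  81: appears 1 time(s)
  89: appears 1 time(s)
  95: appears 3 time(s)
  100: appears 1 time(s)
Step 2: The value 95 appears most frequently (3 times).
Step 3: Mode = 95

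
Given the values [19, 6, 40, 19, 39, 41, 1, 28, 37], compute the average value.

25.5556

Step 1: Sum all values: 19 + 6 + 40 + 19 + 39 + 41 + 1 + 28 + 37 = 230
Step 2: Count the number of values: n = 9
Step 3: Mean = sum / n = 230 / 9 = 25.5556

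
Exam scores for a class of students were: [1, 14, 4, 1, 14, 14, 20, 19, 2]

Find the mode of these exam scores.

14

Step 1: Count the frequency of each value:
  1: appears 2 time(s)
  2: appears 1 time(s)
  4: appears 1 time(s)
  14: appears 3 time(s)
  19: appears 1 time(s)
  20: appears 1 time(s)
Step 2: The value 14 appears most frequently (3 times).
Step 3: Mode = 14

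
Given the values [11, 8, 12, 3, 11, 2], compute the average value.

7.8333

Step 1: Sum all values: 11 + 8 + 12 + 3 + 11 + 2 = 47
Step 2: Count the number of values: n = 6
Step 3: Mean = sum / n = 47 / 6 = 7.8333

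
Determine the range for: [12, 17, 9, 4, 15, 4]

13

Step 1: Identify the maximum value: max = 17
Step 2: Identify the minimum value: min = 4
Step 3: Range = max - min = 17 - 4 = 13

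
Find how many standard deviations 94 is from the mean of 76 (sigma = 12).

1.5

Step 1: Recall the z-score formula: z = (x - mu) / sigma
Step 2: Substitute values: z = (94 - 76) / 12
Step 3: z = 18 / 12 = 1.5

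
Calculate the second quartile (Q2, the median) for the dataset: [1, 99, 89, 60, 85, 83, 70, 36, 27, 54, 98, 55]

65

Step 1: Sort the data: [1, 27, 36, 54, 55, 60, 70, 83, 85, 89, 98, 99]
Step 2: n = 12
Step 3: Q2 is the median. Since n is even, it is the average of the values at positions 6 and 7:
  Q2 = (60 + 70) / 2 = 65
Step 4: Q2 = 65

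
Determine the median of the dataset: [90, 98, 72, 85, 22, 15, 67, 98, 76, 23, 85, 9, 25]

72

Step 1: Sort the data in ascending order: [9, 15, 22, 23, 25, 67, 72, 76, 85, 85, 90, 98, 98]
Step 2: The number of values is n = 13.
Step 3: Since n is odd, the median is the middle value at position 7: 72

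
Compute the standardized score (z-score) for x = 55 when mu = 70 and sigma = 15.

-1

Step 1: Recall the z-score formula: z = (x - mu) / sigma
Step 2: Substitute values: z = (55 - 70) / 15
Step 3: z = -15 / 15 = -1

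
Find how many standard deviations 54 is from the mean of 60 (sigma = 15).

-0.4

Step 1: Recall the z-score formula: z = (x - mu) / sigma
Step 2: Substitute values: z = (54 - 60) / 15
Step 3: z = -6 / 15 = -0.4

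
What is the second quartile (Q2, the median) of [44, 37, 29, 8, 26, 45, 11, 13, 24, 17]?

25

Step 1: Sort the data: [8, 11, 13, 17, 24, 26, 29, 37, 44, 45]
Step 2: n = 10
Step 3: Q2 is the median. Since n is even, it is the average of the values at positions 5 and 6:
  Q2 = (24 + 26) / 2 = 25
Step 4: Q2 = 25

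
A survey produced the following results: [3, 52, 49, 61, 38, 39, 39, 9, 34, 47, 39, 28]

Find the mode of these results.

39

Step 1: Count the frequency of each value:
  3: appears 1 time(s)
  9: appears 1 time(s)
  28: appears 1 time(s)
  34: appears 1 time(s)
  38: appears 1 time(s)
  39: appears 3 time(s)
  47: appears 1 time(s)
  49: appears 1 time(s)
  52: appears 1 time(s)
  61: appears 1 time(s)
Step 2: The value 39 appears most frequently (3 times).
Step 3: Mode = 39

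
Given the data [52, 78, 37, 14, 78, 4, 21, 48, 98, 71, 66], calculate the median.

52

Step 1: Sort the data in ascending order: [4, 14, 21, 37, 48, 52, 66, 71, 78, 78, 98]
Step 2: The number of values is n = 11.
Step 3: Since n is odd, the median is the middle value at position 6: 52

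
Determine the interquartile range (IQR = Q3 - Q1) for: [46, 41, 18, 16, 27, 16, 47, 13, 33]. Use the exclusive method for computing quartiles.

27.5

Step 1: Sort the data: [13, 16, 16, 18, 27, 33, 41, 46, 47]
Step 2: n = 9
Step 3: Using the exclusive quartile method:
  Q1 = 16
  Q2 (median) = 27
  Q3 = 43.5
  IQR = Q3 - Q1 = 43.5 - 16 = 27.5
Step 4: IQR = 27.5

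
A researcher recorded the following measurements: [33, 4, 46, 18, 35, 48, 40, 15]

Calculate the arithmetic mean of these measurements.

29.875

Step 1: Sum all values: 33 + 4 + 46 + 18 + 35 + 48 + 40 + 15 = 239
Step 2: Count the number of values: n = 8
Step 3: Mean = sum / n = 239 / 8 = 29.875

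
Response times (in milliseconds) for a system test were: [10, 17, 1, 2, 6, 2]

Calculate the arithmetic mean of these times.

6.3333

Step 1: Sum all values: 10 + 17 + 1 + 2 + 6 + 2 = 38
Step 2: Count the number of values: n = 6
Step 3: Mean = sum / n = 38 / 6 = 6.3333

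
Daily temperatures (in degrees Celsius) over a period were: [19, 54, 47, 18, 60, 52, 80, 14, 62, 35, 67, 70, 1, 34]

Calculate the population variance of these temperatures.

534.5969

Step 1: Compute the mean: (19 + 54 + 47 + 18 + 60 + 52 + 80 + 14 + 62 + 35 + 67 + 70 + 1 + 34) / 14 = 43.7857
Step 2: Compute squared deviations from the mean:
  (19 - 43.7857)^2 = 614.3316
  (54 - 43.7857)^2 = 104.3316
  (47 - 43.7857)^2 = 10.3316
  (18 - 43.7857)^2 = 664.9031
  (60 - 43.7857)^2 = 262.9031
  (52 - 43.7857)^2 = 67.4745
  (80 - 43.7857)^2 = 1311.4745
  (14 - 43.7857)^2 = 887.1888
  (62 - 43.7857)^2 = 331.7602
  (35 - 43.7857)^2 = 77.1888
  (67 - 43.7857)^2 = 538.9031
  (70 - 43.7857)^2 = 687.1888
  (1 - 43.7857)^2 = 1830.6173
  (34 - 43.7857)^2 = 95.7602
Step 3: Sum of squared deviations = 7484.3571
Step 4: Population variance = 7484.3571 / 14 = 534.5969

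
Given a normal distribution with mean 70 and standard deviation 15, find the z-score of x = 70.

0

Step 1: Recall the z-score formula: z = (x - mu) / sigma
Step 2: Substitute values: z = (70 - 70) / 15
Step 3: z = 0 / 15 = 0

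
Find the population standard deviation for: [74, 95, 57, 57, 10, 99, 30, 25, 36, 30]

28.8168

Step 1: Compute the mean: 51.3
Step 2: Sum of squared deviations from the mean: 8304.1
Step 3: Population variance = 8304.1 / 10 = 830.41
Step 4: Standard deviation = sqrt(830.41) = 28.8168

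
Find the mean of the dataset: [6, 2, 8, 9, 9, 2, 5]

5.8571

Step 1: Sum all values: 6 + 2 + 8 + 9 + 9 + 2 + 5 = 41
Step 2: Count the number of values: n = 7
Step 3: Mean = sum / n = 41 / 7 = 5.8571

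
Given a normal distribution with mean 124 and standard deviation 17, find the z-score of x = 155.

1.8235

Step 1: Recall the z-score formula: z = (x - mu) / sigma
Step 2: Substitute values: z = (155 - 124) / 17
Step 3: z = 31 / 17 = 1.8235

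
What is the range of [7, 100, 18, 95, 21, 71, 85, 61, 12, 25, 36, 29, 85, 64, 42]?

93

Step 1: Identify the maximum value: max = 100
Step 2: Identify the minimum value: min = 7
Step 3: Range = max - min = 100 - 7 = 93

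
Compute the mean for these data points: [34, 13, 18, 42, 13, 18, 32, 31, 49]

27.7778

Step 1: Sum all values: 34 + 13 + 18 + 42 + 13 + 18 + 32 + 31 + 49 = 250
Step 2: Count the number of values: n = 9
Step 3: Mean = sum / n = 250 / 9 = 27.7778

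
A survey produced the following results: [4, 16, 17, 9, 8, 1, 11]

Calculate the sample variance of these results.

34.2857

Step 1: Compute the mean: (4 + 16 + 17 + 9 + 8 + 1 + 11) / 7 = 9.4286
Step 2: Compute squared deviations from the mean:
  (4 - 9.4286)^2 = 29.4694
  (16 - 9.4286)^2 = 43.1837
  (17 - 9.4286)^2 = 57.3265
  (9 - 9.4286)^2 = 0.1837
  (8 - 9.4286)^2 = 2.0408
  (1 - 9.4286)^2 = 71.0408
  (11 - 9.4286)^2 = 2.4694
Step 3: Sum of squared deviations = 205.7143
Step 4: Sample variance = 205.7143 / 6 = 34.2857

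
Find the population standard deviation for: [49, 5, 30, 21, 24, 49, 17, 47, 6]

16.4797

Step 1: Compute the mean: 27.5556
Step 2: Sum of squared deviations from the mean: 2444.2222
Step 3: Population variance = 2444.2222 / 9 = 271.5802
Step 4: Standard deviation = sqrt(271.5802) = 16.4797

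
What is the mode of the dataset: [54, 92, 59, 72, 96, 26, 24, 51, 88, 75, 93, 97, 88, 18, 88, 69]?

88

Step 1: Count the frequency of each value:
  18: appears 1 time(s)
  24: appears 1 time(s)
  26: appears 1 time(s)
  51: appears 1 time(s)
  54: appears 1 time(s)
  59: appears 1 time(s)
  69: appears 1 time(s)
  72: appears 1 time(s)
  75: appears 1 time(s)
  88: appears 3 time(s)
  92: appears 1 time(s)
  93: appears 1 time(s)
  96: appears 1 time(s)
  97: appears 1 time(s)
Step 2: The value 88 appears most frequently (3 times).
Step 3: Mode = 88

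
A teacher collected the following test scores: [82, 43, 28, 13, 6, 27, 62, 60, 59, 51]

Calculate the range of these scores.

76

Step 1: Identify the maximum value: max = 82
Step 2: Identify the minimum value: min = 6
Step 3: Range = max - min = 82 - 6 = 76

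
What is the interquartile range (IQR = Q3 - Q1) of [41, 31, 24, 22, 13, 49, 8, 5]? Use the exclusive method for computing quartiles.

29.25

Step 1: Sort the data: [5, 8, 13, 22, 24, 31, 41, 49]
Step 2: n = 8
Step 3: Using the exclusive quartile method:
  Q1 = 9.25
  Q2 (median) = 23
  Q3 = 38.5
  IQR = Q3 - Q1 = 38.5 - 9.25 = 29.25
Step 4: IQR = 29.25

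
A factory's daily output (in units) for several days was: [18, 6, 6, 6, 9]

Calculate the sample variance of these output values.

27

Step 1: Compute the mean: (18 + 6 + 6 + 6 + 9) / 5 = 9
Step 2: Compute squared deviations from the mean:
  (18 - 9)^2 = 81
  (6 - 9)^2 = 9
  (6 - 9)^2 = 9
  (6 - 9)^2 = 9
  (9 - 9)^2 = 0
Step 3: Sum of squared deviations = 108
Step 4: Sample variance = 108 / 4 = 27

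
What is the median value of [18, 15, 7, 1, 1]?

7

Step 1: Sort the data in ascending order: [1, 1, 7, 15, 18]
Step 2: The number of values is n = 5.
Step 3: Since n is odd, the median is the middle value at position 3: 7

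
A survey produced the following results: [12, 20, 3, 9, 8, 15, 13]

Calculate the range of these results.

17

Step 1: Identify the maximum value: max = 20
Step 2: Identify the minimum value: min = 3
Step 3: Range = max - min = 20 - 3 = 17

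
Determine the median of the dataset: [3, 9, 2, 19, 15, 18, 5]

9

Step 1: Sort the data in ascending order: [2, 3, 5, 9, 15, 18, 19]
Step 2: The number of values is n = 7.
Step 3: Since n is odd, the median is the middle value at position 4: 9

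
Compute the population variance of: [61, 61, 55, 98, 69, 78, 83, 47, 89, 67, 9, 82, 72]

465.8462

Step 1: Compute the mean: (61 + 61 + 55 + 98 + 69 + 78 + 83 + 47 + 89 + 67 + 9 + 82 + 72) / 13 = 67
Step 2: Compute squared deviations from the mean:
  (61 - 67)^2 = 36
  (61 - 67)^2 = 36
  (55 - 67)^2 = 144
  (98 - 67)^2 = 961
  (69 - 67)^2 = 4
  (78 - 67)^2 = 121
  (83 - 67)^2 = 256
  (47 - 67)^2 = 400
  (89 - 67)^2 = 484
  (67 - 67)^2 = 0
  (9 - 67)^2 = 3364
  (82 - 67)^2 = 225
  (72 - 67)^2 = 25
Step 3: Sum of squared deviations = 6056
Step 4: Population variance = 6056 / 13 = 465.8462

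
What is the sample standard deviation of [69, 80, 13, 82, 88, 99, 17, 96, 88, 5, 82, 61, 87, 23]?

33.7837

Step 1: Compute the mean: 63.5714
Step 2: Sum of squared deviations from the mean: 14837.4286
Step 3: Sample variance = 14837.4286 / 13 = 1141.3407
Step 4: Standard deviation = sqrt(1141.3407) = 33.7837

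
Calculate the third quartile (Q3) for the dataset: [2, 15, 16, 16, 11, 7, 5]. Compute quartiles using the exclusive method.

16

Step 1: Sort the data: [2, 5, 7, 11, 15, 16, 16]
Step 2: n = 7
Step 3: Using the exclusive quartile method:
  Q1 = 5
  Q2 (median) = 11
  Q3 = 16
  IQR = Q3 - Q1 = 16 - 5 = 11
Step 4: Q3 = 16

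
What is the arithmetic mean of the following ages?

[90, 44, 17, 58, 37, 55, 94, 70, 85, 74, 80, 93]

66.4167

Step 1: Sum all values: 90 + 44 + 17 + 58 + 37 + 55 + 94 + 70 + 85 + 74 + 80 + 93 = 797
Step 2: Count the number of values: n = 12
Step 3: Mean = sum / n = 797 / 12 = 66.4167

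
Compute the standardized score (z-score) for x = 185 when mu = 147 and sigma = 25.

1.52

Step 1: Recall the z-score formula: z = (x - mu) / sigma
Step 2: Substitute values: z = (185 - 147) / 25
Step 3: z = 38 / 25 = 1.52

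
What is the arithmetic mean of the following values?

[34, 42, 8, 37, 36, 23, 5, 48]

29.125

Step 1: Sum all values: 34 + 42 + 8 + 37 + 36 + 23 + 5 + 48 = 233
Step 2: Count the number of values: n = 8
Step 3: Mean = sum / n = 233 / 8 = 29.125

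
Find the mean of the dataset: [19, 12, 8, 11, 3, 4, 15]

10.2857

Step 1: Sum all values: 19 + 12 + 8 + 11 + 3 + 4 + 15 = 72
Step 2: Count the number of values: n = 7
Step 3: Mean = sum / n = 72 / 7 = 10.2857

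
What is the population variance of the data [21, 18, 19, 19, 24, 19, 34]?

27.4286

Step 1: Compute the mean: (21 + 18 + 19 + 19 + 24 + 19 + 34) / 7 = 22
Step 2: Compute squared deviations from the mean:
  (21 - 22)^2 = 1
  (18 - 22)^2 = 16
  (19 - 22)^2 = 9
  (19 - 22)^2 = 9
  (24 - 22)^2 = 4
  (19 - 22)^2 = 9
  (34 - 22)^2 = 144
Step 3: Sum of squared deviations = 192
Step 4: Population variance = 192 / 7 = 27.4286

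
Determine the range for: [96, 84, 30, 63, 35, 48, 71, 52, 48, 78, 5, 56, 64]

91

Step 1: Identify the maximum value: max = 96
Step 2: Identify the minimum value: min = 5
Step 3: Range = max - min = 96 - 5 = 91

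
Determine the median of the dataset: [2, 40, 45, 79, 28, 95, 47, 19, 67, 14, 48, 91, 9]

45

Step 1: Sort the data in ascending order: [2, 9, 14, 19, 28, 40, 45, 47, 48, 67, 79, 91, 95]
Step 2: The number of values is n = 13.
Step 3: Since n is odd, the median is the middle value at position 7: 45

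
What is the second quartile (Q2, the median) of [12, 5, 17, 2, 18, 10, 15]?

12

Step 1: Sort the data: [2, 5, 10, 12, 15, 17, 18]
Step 2: n = 7
Step 3: Q2 is the median. Since n is odd, it is the middle value at position 4: 12
Step 4: Q2 = 12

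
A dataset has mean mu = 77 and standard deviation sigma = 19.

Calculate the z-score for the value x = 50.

-1.4211

Step 1: Recall the z-score formula: z = (x - mu) / sigma
Step 2: Substitute values: z = (50 - 77) / 19
Step 3: z = -27 / 19 = -1.4211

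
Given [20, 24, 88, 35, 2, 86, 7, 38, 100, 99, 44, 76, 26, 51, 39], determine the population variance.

1008.9333

Step 1: Compute the mean: (20 + 24 + 88 + 35 + 2 + 86 + 7 + 38 + 100 + 99 + 44 + 76 + 26 + 51 + 39) / 15 = 49
Step 2: Compute squared deviations from the mean:
  (20 - 49)^2 = 841
  (24 - 49)^2 = 625
  (88 - 49)^2 = 1521
  (35 - 49)^2 = 196
  (2 - 49)^2 = 2209
  (86 - 49)^2 = 1369
  (7 - 49)^2 = 1764
  (38 - 49)^2 = 121
  (100 - 49)^2 = 2601
  (99 - 49)^2 = 2500
  (44 - 49)^2 = 25
  (76 - 49)^2 = 729
  (26 - 49)^2 = 529
  (51 - 49)^2 = 4
  (39 - 49)^2 = 100
Step 3: Sum of squared deviations = 15134
Step 4: Population variance = 15134 / 15 = 1008.9333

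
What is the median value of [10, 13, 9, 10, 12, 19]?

11

Step 1: Sort the data in ascending order: [9, 10, 10, 12, 13, 19]
Step 2: The number of values is n = 6.
Step 3: Since n is even, the median is the average of positions 3 and 4:
  Median = (10 + 12) / 2 = 11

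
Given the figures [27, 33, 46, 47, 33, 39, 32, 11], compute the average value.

33.5

Step 1: Sum all values: 27 + 33 + 46 + 47 + 33 + 39 + 32 + 11 = 268
Step 2: Count the number of values: n = 8
Step 3: Mean = sum / n = 268 / 8 = 33.5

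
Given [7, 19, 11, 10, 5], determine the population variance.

23.04

Step 1: Compute the mean: (7 + 19 + 11 + 10 + 5) / 5 = 10.4
Step 2: Compute squared deviations from the mean:
  (7 - 10.4)^2 = 11.56
  (19 - 10.4)^2 = 73.96
  (11 - 10.4)^2 = 0.36
  (10 - 10.4)^2 = 0.16
  (5 - 10.4)^2 = 29.16
Step 3: Sum of squared deviations = 115.2
Step 4: Population variance = 115.2 / 5 = 23.04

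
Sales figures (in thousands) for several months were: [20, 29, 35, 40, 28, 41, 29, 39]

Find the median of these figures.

32

Step 1: Sort the data in ascending order: [20, 28, 29, 29, 35, 39, 40, 41]
Step 2: The number of values is n = 8.
Step 3: Since n is even, the median is the average of positions 4 and 5:
  Median = (29 + 35) / 2 = 32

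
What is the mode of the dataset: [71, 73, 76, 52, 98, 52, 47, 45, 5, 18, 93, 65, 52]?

52

Step 1: Count the frequency of each value:
  5: appears 1 time(s)
  18: appears 1 time(s)
  45: appears 1 time(s)
  47: appears 1 time(s)
  52: appears 3 time(s)
  65: appears 1 time(s)
  71: appears 1 time(s)
  73: appears 1 time(s)
  76: appears 1 time(s)
  93: appears 1 time(s)
  98: appears 1 time(s)
Step 2: The value 52 appears most frequently (3 times).
Step 3: Mode = 52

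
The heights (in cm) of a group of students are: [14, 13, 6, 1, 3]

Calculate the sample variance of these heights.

34.3

Step 1: Compute the mean: (14 + 13 + 6 + 1 + 3) / 5 = 7.4
Step 2: Compute squared deviations from the mean:
  (14 - 7.4)^2 = 43.56
  (13 - 7.4)^2 = 31.36
  (6 - 7.4)^2 = 1.96
  (1 - 7.4)^2 = 40.96
  (3 - 7.4)^2 = 19.36
Step 3: Sum of squared deviations = 137.2
Step 4: Sample variance = 137.2 / 4 = 34.3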